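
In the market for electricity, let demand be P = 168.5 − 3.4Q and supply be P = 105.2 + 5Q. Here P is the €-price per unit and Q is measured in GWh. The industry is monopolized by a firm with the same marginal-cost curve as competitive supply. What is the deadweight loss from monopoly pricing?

€19.80

Competitive equilibrium: 168.5 − 3.4Q = 105.2 + 5Q → Q* = 7.5357, P* = 142.8786.
Marginal revenue: MR = 168.5 − 6.8Q. Set MR = MC: 168.5 − 6.8Q = 105.2 + 5Q → Q_m = 5.3644.
Price P_m = 168.5 − 3.4·5.3644 = 150.261; MC(Q_m) = 105.2 + 5·5.3644 = 132.022.
Competitive Q* = 7.5357, so ΔQ = 2.1713; wedge = 150.261 − 132.022 = 18.239.
Deadweight loss = ½ × 2.1713 × 18.239 = €19.80.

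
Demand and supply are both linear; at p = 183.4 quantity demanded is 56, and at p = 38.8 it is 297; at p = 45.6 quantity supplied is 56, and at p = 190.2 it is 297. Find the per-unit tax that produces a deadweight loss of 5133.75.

Demand slope = (38.8 − 183.4)/(297 − 56) = −0.6, so p = 217 − 0.6q.
Supply slope = (190.2 − 45.6)/(297 − 56) = 0.6, so p = 12 + 0.6q.
Competitive equilibrium: 217 − 0.6q = 12 + 0.6q → q* = 170.8333, p* = 114.5.
A tax t gives Δq = t/1.2 and wedge t, so DWL = t²/2.4.
t²/2.4 = 5133.75 → t² = 12321 → t = 111.

111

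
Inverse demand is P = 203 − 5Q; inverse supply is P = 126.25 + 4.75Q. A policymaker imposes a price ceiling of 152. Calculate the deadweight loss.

Competitive equilibrium: 203 − 5Q = 126.25 + 4.75Q → Q* = 7.8718, P* = 163.641.
At the ceiling P = 152, quantity supplied = (152 − 126.25)/4.75 = 5.4211.
Willingness to pay at Q' = 5.4211: 203 − 5·5.4211 = 175.8945.
ΔQ = 7.8718 − 5.4211 = 2.4507; wedge = 175.8945 − 152 = 23.8945.
Deadweight loss = ½ × 2.4507 × 23.8945 = 29.28.

29.28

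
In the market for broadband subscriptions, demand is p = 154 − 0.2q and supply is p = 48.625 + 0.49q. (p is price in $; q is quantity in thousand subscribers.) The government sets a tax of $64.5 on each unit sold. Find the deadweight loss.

Competitive equilibrium: 154 − 0.2q = 48.625 + 0.49q → q* = 152.71739, p* = 123.45652.
With the tax, the buyer price exceeds the seller price by 64.5: (154 − 0.2q) − (48.625 + 0.49q) = 64.5 → q' = 59.23913.
Δq = 152.71739 − 59.23913 = 93.47826; the wedge equals the tax, 64.5.
DWL = ½ × 93.47826 × 64.5 = $3014.67 thousand.

$3014.67 thousand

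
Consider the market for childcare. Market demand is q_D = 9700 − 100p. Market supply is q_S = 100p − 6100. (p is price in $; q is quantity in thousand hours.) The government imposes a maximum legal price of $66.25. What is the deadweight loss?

In inverse form: demand p = 97 − 0.01q, supply p = 61 + 0.01q.
Competitive equilibrium: 97 − 0.01q = 61 + 0.01q → q* = 1800, p* = 79.
At the ceiling p = 66.25, quantity supplied = (66.25 − 61)/0.01 = 525.
Willingness to pay at q' = 525: 97 − 0.01·525 = 91.75.
Δq = 1800 − 525 = 1275; wedge = 91.75 − 66.25 = 25.5.
DWL = ½ × 1275 × 25.5 = $16256.25 thousand.

$16256.25 thousand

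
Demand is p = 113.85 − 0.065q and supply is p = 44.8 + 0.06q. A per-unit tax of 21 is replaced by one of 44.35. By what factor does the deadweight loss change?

Competitive equilibrium: 113.85 − 0.065q = 44.8 + 0.06q → q* = 552.4, p* = 77.944.
For a per-unit tax t: Δq = t/0.125, so DWL = ½·t·(t/0.125) = t²/0.25.
At t = 21: DWL = 1764. At t = 44.35: DWL = 7867.69.
Ratio = (44.35/21)² = 4.460.

4.460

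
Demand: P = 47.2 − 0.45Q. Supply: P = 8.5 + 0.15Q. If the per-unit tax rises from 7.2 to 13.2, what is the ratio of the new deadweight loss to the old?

3.361

Competitive equilibrium: 47.2 − 0.45Q = 8.5 + 0.15Q → Q* = 64.5, P* = 18.175.
For a per-unit tax t: ΔQ = t/0.6, so DWL = ½·t·(t/0.6) = t²/1.2.
At t = 7.2: DWL = 43.2. At t = 13.2: DWL = 145.2.
Ratio = (13.2/7.2)² = 3.361.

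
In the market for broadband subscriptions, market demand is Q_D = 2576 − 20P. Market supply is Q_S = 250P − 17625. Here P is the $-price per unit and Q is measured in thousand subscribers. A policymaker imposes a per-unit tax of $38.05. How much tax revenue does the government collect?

$14268.75 thousand

In inverse form: demand P = 128.8 − 0.05Q, supply P = 70.5 + 0.004Q.
Competitive equilibrium: 128.8 − 0.05Q = 70.5 + 0.004Q → Q* = 1079.6296, P* = 74.8185.
With the tax, the buyer price exceeds the seller price by 38.05: (128.8 − 0.05Q) − (70.5 + 0.004Q) = 38.05 → Q' = 375.
Tax revenue = 38.05 × 375 = $14268.75 thousand.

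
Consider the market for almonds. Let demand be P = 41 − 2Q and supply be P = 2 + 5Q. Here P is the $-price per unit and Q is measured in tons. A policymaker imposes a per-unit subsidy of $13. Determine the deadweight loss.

Competitive equilibrium: 41 − 2Q = 2 + 5Q → Q* = 5.5714, P* = 29.8571.
The subsidy lowers effective supply by 13: P = 5Q − 11.
New quantity: 41 − 2Q = 5Q − 11 → Q' = 7.4286.
Overproduction ΔQ = 7.4286 − 5.5714 = 1.8572; wedge = subsidy = 13.
Welfare loss = ½ × 1.8572 × 13 = $12.07.

$12.07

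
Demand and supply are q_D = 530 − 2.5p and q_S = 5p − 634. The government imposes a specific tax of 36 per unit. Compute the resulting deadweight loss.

1080

In inverse form: demand p = 212 − 0.4q, supply p = 126.8 + 0.2q.
Competitive equilibrium: 212 − 0.4q = 126.8 + 0.2q → q* = 142, p* = 155.2.
With the tax, the buyer price exceeds the seller price by 36: (212 − 0.4q) − (126.8 + 0.2q) = 36 → q' = 82.
Δq = 142 − 82 = 60; the wedge equals the tax, 36.
Welfare loss = ½ × 60 × 36 = 1080.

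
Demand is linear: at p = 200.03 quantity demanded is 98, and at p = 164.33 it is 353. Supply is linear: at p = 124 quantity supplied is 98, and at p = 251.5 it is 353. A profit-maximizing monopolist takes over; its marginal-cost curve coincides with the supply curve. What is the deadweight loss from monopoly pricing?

Demand slope = (164.33 − 200.03)/(353 − 98) = −0.14, so p = 213.75 − 0.14q.
Supply slope = (251.5 − 124)/(353 − 98) = 0.5, so p = 75 + 0.5q.
Competitive equilibrium: 213.75 − 0.14q = 75 + 0.5q → q* = 216.7969, p* = 183.3984.
Marginal revenue: MR = 213.75 − 0.28q. Set MR = MC: 213.75 − 0.28q = 75 + 0.5q → q_m = 177.8846.
Price p_m = 213.75 − 0.14·177.8846 = 188.8462; MC(q_m) = 75 + 0.5·177.8846 = 163.9423.
Competitive q* = 216.7969, so Δq = 38.9123; wedge = 188.8462 − 163.9423 = 24.9039.
The triangle = ½ × 38.9123 × 24.9039 = 484.53.

484.53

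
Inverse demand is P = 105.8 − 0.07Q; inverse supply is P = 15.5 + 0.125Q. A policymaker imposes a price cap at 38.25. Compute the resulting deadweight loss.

7702.91

Competitive equilibrium: 105.8 − 0.07Q = 15.5 + 0.125Q → Q* = 463.0769, P* = 73.3846.
At the ceiling P = 38.25, quantity supplied = (38.25 − 15.5)/0.125 = 182.
Willingness to pay at Q' = 182: 105.8 − 0.07·182 = 93.06.
ΔQ = 463.0769 − 182 = 281.0769; wedge = 93.06 − 38.25 = 54.81.
The triangle = ½ × 281.0769 × 54.81 = 7702.91.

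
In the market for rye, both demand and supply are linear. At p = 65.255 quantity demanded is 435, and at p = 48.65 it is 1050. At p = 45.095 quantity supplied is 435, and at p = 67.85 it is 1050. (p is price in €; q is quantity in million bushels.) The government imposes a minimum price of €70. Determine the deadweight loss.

Demand slope = (48.65 − 65.255)/(1050 − 435) = −0.027, so p = 77 − 0.027q.
Supply slope = (67.85 − 45.095)/(1050 − 435) = 0.037, so p = 29 + 0.037q.
Competitive equilibrium: 77 − 0.027q = 29 + 0.037q → q* = 750, p* = 56.75.
At the floor p = 70, quantity demanded = (77 − 70)/0.027 = 259.25926.
Sellers' marginal cost at q' = 259.25926: 29 + 0.037·259.25926 = 38.59259.
Δq = 750 − 259.25926 = 490.74074; wedge = 70 − 38.59259 = 31.40741.
DWL = ½ × 490.74074 × 31.40741 = €7706.45 million.

€7706.45 million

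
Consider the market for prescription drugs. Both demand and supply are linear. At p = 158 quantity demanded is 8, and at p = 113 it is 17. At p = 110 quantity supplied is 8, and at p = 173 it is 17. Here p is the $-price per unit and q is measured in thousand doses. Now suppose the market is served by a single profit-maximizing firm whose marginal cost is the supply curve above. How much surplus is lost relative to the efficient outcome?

Demand slope = (113 − 158)/(17 − 8) = −5, so p = 198 − 5q.
Supply slope = (173 − 110)/(17 − 8) = 7, so p = 54 + 7q.
Competitive equilibrium: 198 − 5q = 54 + 7q → q* = 12, p* = 138.
Marginal revenue: MR = 198 − 10q. Set MR = MC: 198 − 10q = 54 + 7q → q_m = 8.4706.
Price p_m = 198 − 5·8.4706 = 155.647; MC(q_m) = 54 + 7·8.4706 = 113.2942.
Competitive q* = 12, so Δq = 3.5294; wedge = 155.647 − 113.2942 = 42.3528.
The triangle = ½ × 3.5294 × 42.3528 = $74.74 thousand.

$74.74 thousand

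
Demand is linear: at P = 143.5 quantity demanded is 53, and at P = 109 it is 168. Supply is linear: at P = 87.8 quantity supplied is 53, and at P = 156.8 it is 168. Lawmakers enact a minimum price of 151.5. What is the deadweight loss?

3528.94

Demand slope = (109 − 143.5)/(168 − 53) = −0.3, so P = 159.4 − 0.3Q.
Supply slope = (156.8 − 87.8)/(168 − 53) = 0.6, so P = 56 + 0.6Q.
Competitive equilibrium: 159.4 − 0.3Q = 56 + 0.6Q → Q* = 114.8889, P* = 124.9333.
At the floor P = 151.5, quantity demanded = (159.4 − 151.5)/0.3 = 26.3333.
Sellers' marginal cost at Q' = 26.3333: 56 + 0.6·26.3333 = 71.8.
ΔQ = 114.8889 − 26.3333 = 88.5556; wedge = 151.5 − 71.8 = 79.7.
The triangle = ½ × 88.5556 × 79.7 = 3528.94.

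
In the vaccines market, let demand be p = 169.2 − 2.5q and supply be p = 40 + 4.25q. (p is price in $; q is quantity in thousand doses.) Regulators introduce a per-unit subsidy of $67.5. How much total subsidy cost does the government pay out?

$1967 thousand

Competitive equilibrium: 169.2 − 2.5q = 40 + 4.25q → q* = 19.1407, p* = 121.3481.
The subsidy lowers effective supply by 67.5: p = 4.25q − 27.5.
New quantity: 169.2 − 2.5q = 4.25q − 27.5 → q' = 29.1407.
Total subsidy cost = 67.5 × 29.1407 = $1967 thousand.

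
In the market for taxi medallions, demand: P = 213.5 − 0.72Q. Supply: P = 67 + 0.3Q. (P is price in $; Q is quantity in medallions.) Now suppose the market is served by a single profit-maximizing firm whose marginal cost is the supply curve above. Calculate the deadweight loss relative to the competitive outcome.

$1801.41

Competitive equilibrium: 213.5 − 0.72Q = 67 + 0.3Q → Q* = 143.6275, P* = 110.0882.
Marginal revenue: MR = 213.5 − 1.44Q. Set MR = MC: 213.5 − 1.44Q = 67 + 0.3Q → Q_m = 84.1954.
Price P_m = 213.5 − 0.72·84.1954 = 152.8793; MC(Q_m) = 67 + 0.3·84.1954 = 92.2586.
Competitive Q* = 143.6275, so ΔQ = 59.4321; wedge = 152.8793 − 92.2586 = 60.6207.
Welfare loss = ½ × 59.4321 × 60.6207 = $1801.41.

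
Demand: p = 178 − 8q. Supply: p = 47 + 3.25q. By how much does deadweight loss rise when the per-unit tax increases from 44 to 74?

Competitive equilibrium: 178 − 8q = 47 + 3.25q → q* = 11.6444, p* = 84.8444.
For a per-unit tax t: Δq = t/11.25, so DWL = ½·t·(t/11.25) = t²/22.5.
At t = 44: DWL = 86.044. At t = 74: DWL = 243.378.
Increase = 243.378 − 86.044 = 157.33.

157.33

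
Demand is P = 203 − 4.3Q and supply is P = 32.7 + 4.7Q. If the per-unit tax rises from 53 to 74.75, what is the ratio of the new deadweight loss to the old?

1.989

Competitive equilibrium: 203 − 4.3Q = 32.7 + 4.7Q → Q* = 18.9222, P* = 121.6344.
For a per-unit tax t: ΔQ = t/9, so DWL = ½·t·(t/9) = t²/18.
At t = 53: DWL = 156.056. At t = 74.75: DWL = 310.420.
Ratio = (74.75/53)² = 1.989.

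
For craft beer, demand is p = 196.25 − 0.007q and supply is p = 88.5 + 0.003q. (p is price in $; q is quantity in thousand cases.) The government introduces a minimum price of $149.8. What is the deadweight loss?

Competitive equilibrium: 196.25 − 0.007q = 88.5 + 0.003q → q* = 10775, p* = 120.825.
At the floor p = 149.8, quantity demanded = (196.25 − 149.8)/0.007 = 6635.714286.
Sellers' marginal cost at q' = 6635.714286: 88.5 + 0.003·6635.714286 = 108.407143.
Δq = 10775 − 6635.714286 = 4139.285714; wedge = 149.8 − 108.407143 = 41.392857.
The triangle = ½ × 4139.285714 × 41.392857 = $85668.43 thousand.

$85668.43 thousand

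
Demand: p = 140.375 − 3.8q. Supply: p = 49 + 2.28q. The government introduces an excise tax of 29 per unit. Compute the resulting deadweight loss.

69.16

Competitive equilibrium: 140.375 − 3.8q = 49 + 2.28q → q* = 15.0288, p* = 83.2656.
With the tax, the buyer price exceeds the seller price by 29: (140.375 − 3.8q) − (49 + 2.28q) = 29 → q' = 10.259.
Δq = 15.0288 − 10.259 = 4.7698; the wedge equals the tax, 29.
Welfare loss = ½ × 4.7698 × 29 = 69.16.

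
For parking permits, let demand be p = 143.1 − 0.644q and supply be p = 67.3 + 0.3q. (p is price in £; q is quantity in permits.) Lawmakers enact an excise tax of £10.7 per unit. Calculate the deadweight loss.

£60.64

Competitive equilibrium: 143.1 − 0.644q = 67.3 + 0.3q → q* = 80.2966, p* = 91.389.
With the tax, the buyer price exceeds the seller price by 10.7: (143.1 − 0.644q) − (67.3 + 0.3q) = 10.7 → q' = 68.9619.
Δq = 80.2966 − 68.9619 = 11.3347; the wedge equals the tax, 10.7.
The triangle = ½ × 11.3347 × 10.7 = £60.64.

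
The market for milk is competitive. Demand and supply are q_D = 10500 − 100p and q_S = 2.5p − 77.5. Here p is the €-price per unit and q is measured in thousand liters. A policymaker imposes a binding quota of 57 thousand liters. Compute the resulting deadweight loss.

In inverse form: demand p = 105 − 0.01q, supply p = 31 + 0.4q.
Competitive equilibrium: 105 − 0.01q = 31 + 0.4q → q* = 180.4878, p* = 103.1951.
At q = 57: demand price = 105 − 0.01·57 = 104.43; supply price = 31 + 0.4·57 = 53.8.
Δq = 180.4878 − 57 = 123.4878; wedge = 104.43 − 53.8 = 50.63.
DWL = ½ × 123.4878 × 50.63 = €3126.09 thousand.

€3126.09 thousand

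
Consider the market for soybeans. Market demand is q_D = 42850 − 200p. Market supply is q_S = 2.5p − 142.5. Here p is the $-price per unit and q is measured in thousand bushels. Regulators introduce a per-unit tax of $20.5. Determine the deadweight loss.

$518.83 thousand

In inverse form: demand p = 214.25 − 0.005q, supply p = 57 + 0.4q.
Competitive equilibrium: 214.25 − 0.005q = 57 + 0.4q → q* = 388.2716, p* = 212.3086.
With the tax, the buyer price exceeds the seller price by 20.5: (214.25 − 0.005q) − (57 + 0.4q) = 20.5 → q' = 337.6543.
Δq = 388.2716 − 337.6543 = 50.6173; the wedge equals the tax, 20.5.
The triangle = ½ × 50.6173 × 20.5 = $518.83 thousand.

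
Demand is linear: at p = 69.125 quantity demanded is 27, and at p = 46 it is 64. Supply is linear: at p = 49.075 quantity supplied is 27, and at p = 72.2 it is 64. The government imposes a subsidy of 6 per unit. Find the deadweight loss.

14.40

Demand slope = (46 − 69.125)/(64 − 27) = −0.625, so p = 86 − 0.625q.
Supply slope = (72.2 − 49.075)/(64 − 27) = 0.625, so p = 32.2 + 0.625q.
Competitive equilibrium: 86 − 0.625q = 32.2 + 0.625q → q* = 43.04, p* = 59.1.
The subsidy lowers effective supply by 6: p = 26.2 + 0.625q.
New quantity: 86 − 0.625q = 26.2 + 0.625q → q' = 47.84.
Overproduction Δq = 47.84 − 43.04 = 4.8; wedge = subsidy = 6.
The triangle = ½ × 4.8 × 6 = 14.40.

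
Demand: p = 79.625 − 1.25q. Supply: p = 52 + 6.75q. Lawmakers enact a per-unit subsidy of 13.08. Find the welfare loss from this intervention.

10.69

Competitive equilibrium: 79.625 − 1.25q = 52 + 6.75q → q* = 3.4531, p* = 75.3086.
The subsidy lowers effective supply by 13.08: p = 38.92 + 6.75q.
New quantity: 79.625 − 1.25q = 38.92 + 6.75q → q' = 5.0881.
Overproduction Δq = 5.0881 − 3.4531 = 1.635; wedge = subsidy = 13.08.
The triangle = ½ × 1.635 × 13.08 = 10.69.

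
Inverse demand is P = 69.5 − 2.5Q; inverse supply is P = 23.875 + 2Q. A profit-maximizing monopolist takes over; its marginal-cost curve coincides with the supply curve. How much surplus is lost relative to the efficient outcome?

Competitive equilibrium: 69.5 − 2.5Q = 23.875 + 2Q → Q* = 10.1389, P* = 44.1528.
Marginal revenue: MR = 69.5 − 5Q. Set MR = MC: 69.5 − 5Q = 23.875 + 2Q → Q_m = 6.5179.
Price P_m = 69.5 − 2.5·6.5179 = 53.2053; MC(Q_m) = 23.875 + 2·6.5179 = 36.9108.
Competitive Q* = 10.1389, so ΔQ = 3.621; wedge = 53.2053 − 36.9108 = 16.2945.
Deadweight loss = ½ × 3.621 × 16.2945 = 29.50.

29.50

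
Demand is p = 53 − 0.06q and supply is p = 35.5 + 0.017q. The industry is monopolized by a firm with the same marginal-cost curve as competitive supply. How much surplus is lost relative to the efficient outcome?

Competitive equilibrium: 53 − 0.06q = 35.5 + 0.017q → q* = 227.2727, p* = 39.3636.
Marginal revenue: MR = 53 − 0.12q. Set MR = MC: 53 − 0.12q = 35.5 + 0.017q → q_m = 127.7372.
Price p_m = 53 − 0.06·127.7372 = 45.3358; MC(q_m) = 35.5 + 0.017·127.7372 = 37.6715.
Competitive q* = 227.2727, so Δq = 99.5355; wedge = 45.3358 − 37.6715 = 7.6643.
Welfare loss = ½ × 99.5355 × 7.6643 = 381.43.

381.43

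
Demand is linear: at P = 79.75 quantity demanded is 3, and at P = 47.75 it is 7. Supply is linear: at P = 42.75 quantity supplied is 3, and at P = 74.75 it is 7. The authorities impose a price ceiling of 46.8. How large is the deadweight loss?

26.10

Demand slope = (47.75 − 79.75)/(7 − 3) = −8, so P = 103.75 − 8Q.
Supply slope = (74.75 − 42.75)/(7 − 3) = 8, so P = 18.75 + 8Q.
Competitive equilibrium: 103.75 − 8Q = 18.75 + 8Q → Q* = 5.3125, P* = 61.25.
At the ceiling P = 46.8, quantity supplied = (46.8 − 18.75)/8 = 3.5063.
Willingness to pay at Q' = 3.5063: 103.75 − 8·3.5063 = 75.6996.
ΔQ = 5.3125 − 3.5063 = 1.8062; wedge = 75.6996 − 46.8 = 28.8996.
Welfare loss = ½ × 1.8062 × 28.8996 = 26.10.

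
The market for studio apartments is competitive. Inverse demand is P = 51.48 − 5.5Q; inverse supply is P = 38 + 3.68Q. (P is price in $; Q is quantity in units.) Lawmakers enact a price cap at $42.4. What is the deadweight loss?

Competitive equilibrium: 51.48 − 5.5Q = 38 + 3.68Q → Q* = 1.4684, P* = 43.4037.
At the ceiling P = 42.4, quantity supplied = (42.4 − 38)/3.68 = 1.1957.
Willingness to pay at Q' = 1.1957: 51.48 − 5.5·1.1957 = 44.9037.
ΔQ = 1.4684 − 1.1957 = 0.2727; wedge = 44.9037 − 42.4 = 2.5037.
DWL = ½ × 0.2727 × 2.5037 = $0.34.

$0.34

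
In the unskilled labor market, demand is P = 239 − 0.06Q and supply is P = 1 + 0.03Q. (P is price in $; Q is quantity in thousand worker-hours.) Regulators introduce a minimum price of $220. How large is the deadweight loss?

$243834.72 thousand

Competitive equilibrium: 239 − 0.06Q = 1 + 0.03Q → Q* = 2644.44444, P* = 80.33333.
At the floor P = 220, quantity demanded = (239 − 220)/0.06 = 316.66667.
Sellers' marginal cost at Q' = 316.66667: 1 + 0.03·316.66667 = 10.5.
ΔQ = 2644.44444 − 316.66667 = 2327.77777; wedge = 220 − 10.5 = 209.5.
DWL = ½ × 2327.77777 × 209.5 = $243834.72 thousand.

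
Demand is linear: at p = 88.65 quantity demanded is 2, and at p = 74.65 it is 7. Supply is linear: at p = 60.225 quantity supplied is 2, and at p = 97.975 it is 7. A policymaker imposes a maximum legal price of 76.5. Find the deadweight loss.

1.81

Demand slope = (74.65 − 88.65)/(7 − 2) = −2.8, so p = 94.25 − 2.8q.
Supply slope = (97.975 − 60.225)/(7 − 2) = 7.55, so p = 45.125 + 7.55q.
Competitive equilibrium: 94.25 − 2.8q = 45.125 + 7.55q → q* = 4.7464, p* = 80.9601.
At the ceiling p = 76.5, quantity supplied = (76.5 − 45.125)/7.55 = 4.1556.
Willingness to pay at q' = 4.1556: 94.25 − 2.8·4.1556 = 82.6143.
Δq = 4.7464 − 4.1556 = 0.5908; wedge = 82.6143 − 76.5 = 6.1143.
The triangle = ½ × 0.5908 × 6.1143 = 1.81.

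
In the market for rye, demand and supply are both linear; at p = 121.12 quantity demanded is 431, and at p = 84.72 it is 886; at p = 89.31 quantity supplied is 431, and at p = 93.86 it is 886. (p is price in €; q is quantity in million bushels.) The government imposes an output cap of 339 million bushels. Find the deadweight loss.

Demand slope = (84.72 − 121.12)/(886 − 431) = −0.08, so p = 155.6 − 0.08q.
Supply slope = (93.86 − 89.31)/(886 − 431) = 0.01, so p = 85 + 0.01q.
Competitive equilibrium: 155.6 − 0.08q = 85 + 0.01q → q* = 784.4444, p* = 92.8444.
At q = 339: demand price = 155.6 − 0.08·339 = 128.48; supply price = 85 + 0.01·339 = 88.39.
Δq = 784.4444 − 339 = 445.4444; wedge = 128.48 − 88.39 = 40.09.
DWL = ½ × 445.4444 × 40.09 = €8928.93 million.

€8928.93 million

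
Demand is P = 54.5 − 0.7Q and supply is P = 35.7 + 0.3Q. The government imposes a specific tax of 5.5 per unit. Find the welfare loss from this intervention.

Competitive equilibrium: 54.5 − 0.7Q = 35.7 + 0.3Q → Q* = 18.8, P* = 41.34.
With the tax, the buyer price exceeds the seller price by 5.5: (54.5 − 0.7Q) − (35.7 + 0.3Q) = 5.5 → Q' = 13.3.
ΔQ = 18.8 − 13.3 = 5.5; the wedge equals the tax, 5.5.
Welfare loss = ½ × 5.5 × 5.5 = 15.125.

15.125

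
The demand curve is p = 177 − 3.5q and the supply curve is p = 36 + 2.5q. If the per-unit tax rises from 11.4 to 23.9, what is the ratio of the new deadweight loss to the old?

Competitive equilibrium: 177 − 3.5q = 36 + 2.5q → q* = 23.5, p* = 94.75.
For a per-unit tax t: Δq = t/6, so DWL = ½·t·(t/6) = t²/12.
At t = 11.4: DWL = 10.83. At t = 23.9: DWL = 47.601.
Ratio = (23.9/11.4)² = 4.395.

4.395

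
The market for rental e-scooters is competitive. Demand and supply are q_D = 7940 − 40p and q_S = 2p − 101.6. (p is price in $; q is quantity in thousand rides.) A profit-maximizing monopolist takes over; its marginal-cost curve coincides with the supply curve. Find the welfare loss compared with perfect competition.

$42.93 thousand

In inverse form: demand p = 198.5 − 0.025q, supply p = 50.8 + 0.5q.
Competitive equilibrium: 198.5 − 0.025q = 50.8 + 0.5q → q* = 281.3333, p* = 191.4667.
Marginal revenue: MR = 198.5 − 0.05q. Set MR = MC: 198.5 − 0.05q = 50.8 + 0.5q → q_m = 268.5455.
Price p_m = 198.5 − 0.025·268.5455 = 191.7864; MC(q_m) = 50.8 + 0.5·268.5455 = 185.0728.
Competitive q* = 281.3333, so Δq = 12.7878; wedge = 191.7864 − 185.0728 = 6.7136.
Deadweight loss = ½ × 12.7878 × 6.7136 = $42.93 thousand.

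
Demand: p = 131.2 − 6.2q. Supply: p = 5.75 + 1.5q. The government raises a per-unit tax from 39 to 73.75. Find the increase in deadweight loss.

254.42

Competitive equilibrium: 131.2 − 6.2q = 5.75 + 1.5q → q* = 16.2922, p* = 30.1883.
For a per-unit tax t: Δq = t/7.7, so DWL = ½·t·(t/7.7) = t²/15.4.
At t = 39: DWL = 98.766. At t = 73.75: DWL = 353.186.
Increase = 353.186 − 98.766 = 254.42.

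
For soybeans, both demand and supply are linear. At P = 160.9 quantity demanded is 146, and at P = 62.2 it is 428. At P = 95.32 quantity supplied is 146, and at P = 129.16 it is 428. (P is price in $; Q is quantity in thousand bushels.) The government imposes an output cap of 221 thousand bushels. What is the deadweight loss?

$978.63 thousand

Demand slope = (62.2 − 160.9)/(428 − 146) = −0.35, so P = 212 − 0.35Q.
Supply slope = (129.16 − 95.32)/(428 − 146) = 0.12, so P = 77.8 + 0.12Q.
Competitive equilibrium: 212 − 0.35Q = 77.8 + 0.12Q → Q* = 285.5319, P* = 112.0638.
At Q = 221: demand price = 212 − 0.35·221 = 134.65; supply price = 77.8 + 0.12·221 = 104.32.
ΔQ = 285.5319 − 221 = 64.5319; wedge = 134.65 − 104.32 = 30.33.
DWL = ½ × 64.5319 × 30.33 = $978.63 thousand.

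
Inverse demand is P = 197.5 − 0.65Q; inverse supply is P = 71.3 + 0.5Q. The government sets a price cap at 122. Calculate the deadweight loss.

39.99

Competitive equilibrium: 197.5 − 0.65Q = 71.3 + 0.5Q → Q* = 109.7391, P* = 126.1696.
At the ceiling P = 122, quantity supplied = (122 − 71.3)/0.5 = 101.4.
Willingness to pay at Q' = 101.4: 197.5 − 0.65·101.4 = 131.59.
ΔQ = 109.7391 − 101.4 = 8.3391; wedge = 131.59 − 122 = 9.59.
The triangle = ½ × 8.3391 × 9.59 = 39.99.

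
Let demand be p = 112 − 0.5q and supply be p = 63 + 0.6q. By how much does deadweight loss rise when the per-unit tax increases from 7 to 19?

Competitive equilibrium: 112 − 0.5q = 63 + 0.6q → q* = 44.5455, p* = 89.7273.
For a per-unit tax t: Δq = t/1.1, so DWL = ½·t·(t/1.1) = t²/2.2.
At t = 7: DWL = 22.273. At t = 19: DWL = 164.091.
Increase = 164.091 − 22.273 = 141.82.

141.82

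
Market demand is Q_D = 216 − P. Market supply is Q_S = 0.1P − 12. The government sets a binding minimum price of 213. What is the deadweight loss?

180.41

In inverse form: demand P = 216 − Q, supply P = 120 + 10Q.
Competitive equilibrium: 216 − Q = 120 + 10Q → Q* = 8.7273, P* = 207.2727.
At the floor P = 213, quantity demanded = (216 − 213)/1 = 3.
Sellers' marginal cost at Q' = 3: 120 + 10·3 = 150.
ΔQ = 8.7273 − 3 = 5.7273; wedge = 213 − 150 = 63.
Welfare loss = ½ × 5.7273 × 63 = 180.41.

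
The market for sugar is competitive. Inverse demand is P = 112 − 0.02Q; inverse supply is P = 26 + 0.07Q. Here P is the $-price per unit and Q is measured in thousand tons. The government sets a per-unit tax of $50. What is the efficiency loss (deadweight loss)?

$13888.89 thousand

Competitive equilibrium: 112 − 0.02Q = 26 + 0.07Q → Q* = 955.5556, P* = 92.8889.
With the tax, the buyer price exceeds the seller price by 50: (112 − 0.02Q) − (26 + 0.07Q) = 50 → Q' = 400.
ΔQ = 955.5556 − 400 = 555.5556; the wedge equals the tax, 50.
DWL = ½ × 555.5556 × 50 = $13888.89 thousand.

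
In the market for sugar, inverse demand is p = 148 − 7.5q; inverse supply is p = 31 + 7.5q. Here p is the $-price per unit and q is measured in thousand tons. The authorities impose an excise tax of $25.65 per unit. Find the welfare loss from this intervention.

$21.93 thousand

Competitive equilibrium: 148 − 7.5q = 31 + 7.5q → q* = 7.8, p* = 89.5.
With the tax, the buyer price exceeds the seller price by 25.65: (148 − 7.5q) − (31 + 7.5q) = 25.65 → q' = 6.09.
Δq = 7.8 − 6.09 = 1.71; the wedge equals the tax, 25.65.
The triangle = ½ × 1.71 × 25.65 = $21.93 thousand.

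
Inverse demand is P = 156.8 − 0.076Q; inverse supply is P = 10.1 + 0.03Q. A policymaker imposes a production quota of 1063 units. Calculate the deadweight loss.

5459.89

Competitive equilibrium: 156.8 − 0.076Q = 10.1 + 0.03Q → Q* = 1383.9623, P* = 51.6189.
At Q = 1063: demand price = 156.8 − 0.076·1063 = 76.012; supply price = 10.1 + 0.03·1063 = 41.99.
ΔQ = 1383.9623 − 1063 = 320.9623; wedge = 76.012 − 41.99 = 34.022.
The triangle = ½ × 320.9623 × 34.022 = 5459.89.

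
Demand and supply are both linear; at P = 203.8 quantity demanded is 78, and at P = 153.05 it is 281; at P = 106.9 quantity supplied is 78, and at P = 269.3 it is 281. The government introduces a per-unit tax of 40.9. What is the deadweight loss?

Demand slope = (153.05 − 203.8)/(281 − 78) = −0.25, so P = 223.3 − 0.25Q.
Supply slope = (269.3 − 106.9)/(281 − 78) = 0.8, so P = 44.5 + 0.8Q.
Competitive equilibrium: 223.3 − 0.25Q = 44.5 + 0.8Q → Q* = 170.2857, P* = 180.7286.
With the tax, the buyer price exceeds the seller price by 40.9: (223.3 − 0.25Q) − (44.5 + 0.8Q) = 40.9 → Q' = 131.3333.
ΔQ = 170.2857 − 131.3333 = 38.9524; the wedge equals the tax, 40.9.
Welfare loss = ½ × 38.9524 × 40.9 = 796.58.

796.58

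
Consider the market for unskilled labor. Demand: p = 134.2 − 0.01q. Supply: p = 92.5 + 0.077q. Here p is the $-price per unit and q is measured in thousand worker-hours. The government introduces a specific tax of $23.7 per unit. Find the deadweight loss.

Competitive equilibrium: 134.2 − 0.01q = 92.5 + 0.077q → q* = 479.3103, p* = 129.4069.
With the tax, the buyer price exceeds the seller price by 23.7: (134.2 − 0.01q) − (92.5 + 0.077q) = 23.7 → q' = 206.8966.
Δq = 479.3103 − 206.8966 = 272.4137; the wedge equals the tax, 23.7.
Welfare loss = ½ × 272.4137 × 23.7 = $3228.10 thousand.

$3228.10 thousand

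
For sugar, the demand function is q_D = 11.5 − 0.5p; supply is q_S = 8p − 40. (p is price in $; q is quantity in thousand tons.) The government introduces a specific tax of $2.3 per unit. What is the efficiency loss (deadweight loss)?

$1.24 thousand

In inverse form: demand p = 23 − 2q, supply p = 5 + 0.125q.
Competitive equilibrium: 23 − 2q = 5 + 0.125q → q* = 8.4706, p* = 6.0588.
With the tax, the buyer price exceeds the seller price by 2.3: (23 − 2q) − (5 + 0.125q) = 2.3 → q' = 7.3882.
Δq = 8.4706 − 7.3882 = 1.0824; the wedge equals the tax, 2.3.
DWL = ½ × 1.0824 × 2.3 = $1.24 thousand.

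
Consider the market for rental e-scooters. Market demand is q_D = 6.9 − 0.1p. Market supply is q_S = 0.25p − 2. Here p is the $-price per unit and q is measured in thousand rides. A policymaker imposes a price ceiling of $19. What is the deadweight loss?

$18.08 thousand

In inverse form: demand p = 69 − 10q, supply p = 8 + 4q.
Competitive equilibrium: 69 − 10q = 8 + 4q → q* = 4.3571, p* = 25.4286.
At the ceiling p = 19, quantity supplied = (19 − 8)/4 = 2.75.
Willingness to pay at q' = 2.75: 69 − 10·2.75 = 41.5.
Δq = 4.3571 − 2.75 = 1.6071; wedge = 41.5 − 19 = 22.5.
DWL = ½ × 1.6071 × 22.5 = $18.08 thousand.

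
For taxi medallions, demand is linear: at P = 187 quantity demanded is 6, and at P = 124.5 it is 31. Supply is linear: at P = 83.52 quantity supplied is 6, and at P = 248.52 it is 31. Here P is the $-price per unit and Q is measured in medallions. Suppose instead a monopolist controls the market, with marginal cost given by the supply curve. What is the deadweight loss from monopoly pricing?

Demand slope = (124.5 − 187)/(31 − 6) = −2.5, so P = 202 − 2.5Q.
Supply slope = (248.52 − 83.52)/(31 − 6) = 6.6, so P = 43.92 + 6.6Q.
Competitive equilibrium: 202 − 2.5Q = 43.92 + 6.6Q → Q* = 17.3714, P* = 158.5714.
Marginal revenue: MR = 202 − 5Q. Set MR = MC: 202 − 5Q = 43.92 + 6.6Q → Q_m = 13.6276.
Price P_m = 202 − 2.5·13.6276 = 167.931; MC(Q_m) = 43.92 + 6.6·13.6276 = 133.8622.
Competitive Q* = 17.3714, so ΔQ = 3.7438; wedge = 167.931 − 133.8622 = 34.0688.
DWL = ½ × 3.7438 × 34.0688 = $63.77.

$63.77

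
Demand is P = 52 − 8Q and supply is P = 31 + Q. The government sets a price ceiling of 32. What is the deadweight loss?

8

Competitive equilibrium: 52 − 8Q = 31 + Q → Q* = 2.3333, P* = 33.3333.
At the ceiling P = 32, quantity supplied = (32 − 31)/1 = 1.
Willingness to pay at Q' = 1: 52 − 8·1 = 44.
ΔQ = 2.3333 − 1 = 1.3333; wedge = 44 − 32 = 12.
Welfare loss = ½ × 1.3333 × 12 = 8.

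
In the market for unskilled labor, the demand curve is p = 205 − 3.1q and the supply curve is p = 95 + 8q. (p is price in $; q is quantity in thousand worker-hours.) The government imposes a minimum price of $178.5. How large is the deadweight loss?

Competitive equilibrium: 205 − 3.1q = 95 + 8q → q* = 9.9099, p* = 174.2793.
At the floor p = 178.5, quantity demanded = (205 − 178.5)/3.1 = 8.5484.
Sellers' marginal cost at q' = 8.5484: 95 + 8·8.5484 = 163.3872.
Δq = 9.9099 − 8.5484 = 1.3615; wedge = 178.5 − 163.3872 = 15.1128.
Welfare loss = ½ × 1.3615 × 15.1128 = $10.29 thousand.

$10.29 thousand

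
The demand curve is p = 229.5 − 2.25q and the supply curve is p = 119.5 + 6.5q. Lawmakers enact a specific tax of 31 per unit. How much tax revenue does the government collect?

279.89

Competitive equilibrium: 229.5 − 2.25q = 119.5 + 6.5q → q* = 12.5714, p* = 201.2143.
With the tax, the buyer price exceeds the seller price by 31: (229.5 − 2.25q) − (119.5 + 6.5q) = 31 → q' = 9.0286.
Tax revenue = 31 × 9.0286 = 279.89.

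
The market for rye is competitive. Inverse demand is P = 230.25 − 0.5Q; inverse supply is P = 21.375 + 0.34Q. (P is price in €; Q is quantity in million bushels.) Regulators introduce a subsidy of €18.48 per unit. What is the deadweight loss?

Competitive equilibrium: 230.25 − 0.5Q = 21.375 + 0.34Q → Q* = 248.6607, P* = 105.9196.
The subsidy lowers effective supply by 18.48: P = 2.895 + 0.34Q.
New quantity: 230.25 − 0.5Q = 2.895 + 0.34Q → Q' = 270.6607.
Overproduction ΔQ = 270.6607 − 248.6607 = 22; wedge = subsidy = 18.48.
Deadweight loss = ½ × 22 × 18.48 = €203.28 million.

€203.28 million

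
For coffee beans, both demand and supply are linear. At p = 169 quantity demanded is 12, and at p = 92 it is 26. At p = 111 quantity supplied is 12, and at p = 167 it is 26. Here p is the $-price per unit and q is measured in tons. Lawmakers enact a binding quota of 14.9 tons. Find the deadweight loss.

Demand slope = (92 − 169)/(26 − 12) = −5.5, so p = 235 − 5.5q.
Supply slope = (167 − 111)/(26 − 12) = 4, so p = 63 + 4q.
Competitive equilibrium: 235 − 5.5q = 63 + 4q → q* = 18.1053, p* = 135.4211.
At q = 14.9: demand price = 235 − 5.5·14.9 = 153.05; supply price = 63 + 4·14.9 = 122.6.
Δq = 18.1053 − 14.9 = 3.2053; wedge = 153.05 − 122.6 = 30.45.
Deadweight loss = ½ × 3.2053 × 30.45 = $48.80.

$48.80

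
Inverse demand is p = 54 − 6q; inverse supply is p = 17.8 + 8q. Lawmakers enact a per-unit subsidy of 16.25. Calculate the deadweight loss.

Competitive equilibrium: 54 − 6q = 17.8 + 8q → q* = 2.5857, p* = 38.4857.
The subsidy lowers effective supply by 16.25: p = 1.55 + 8q.
New quantity: 54 − 6q = 1.55 + 8q → q' = 3.7464.
Overproduction Δq = 3.7464 − 2.5857 = 1.1607; wedge = subsidy = 16.25.
DWL = ½ × 1.1607 × 16.25 = 9.43.

9.43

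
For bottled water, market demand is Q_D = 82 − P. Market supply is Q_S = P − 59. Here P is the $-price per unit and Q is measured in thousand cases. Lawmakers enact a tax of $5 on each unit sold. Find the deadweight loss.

In inverse form: demand P = 82 − Q, supply P = 59 + Q.
Competitive equilibrium: 82 − Q = 59 + Q → Q* = 11.5, P* = 70.5.
With the tax, the buyer price exceeds the seller price by 5: (82 − Q) − (59 + Q) = 5 → Q' = 9.
ΔQ = 11.5 − 9 = 2.5; the wedge equals the tax, 5.
DWL = ½ × 2.5 × 5 = $6.25 thousand.

$6.25 thousand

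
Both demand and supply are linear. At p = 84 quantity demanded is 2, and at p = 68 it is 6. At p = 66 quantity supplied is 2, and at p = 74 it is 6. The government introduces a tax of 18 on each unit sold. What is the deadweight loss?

27

Demand slope = (68 − 84)/(6 − 2) = −4, so p = 92 − 4q.
Supply slope = (74 − 66)/(6 − 2) = 2, so p = 62 + 2q.
Competitive equilibrium: 92 − 4q = 62 + 2q → q* = 5, p* = 72.
With the tax, the buyer price exceeds the seller price by 18: (92 − 4q) − (62 + 2q) = 18 → q' = 2.
Δq = 5 − 2 = 3; the wedge equals the tax, 18.
Deadweight loss = ½ × 3 × 18 = 27.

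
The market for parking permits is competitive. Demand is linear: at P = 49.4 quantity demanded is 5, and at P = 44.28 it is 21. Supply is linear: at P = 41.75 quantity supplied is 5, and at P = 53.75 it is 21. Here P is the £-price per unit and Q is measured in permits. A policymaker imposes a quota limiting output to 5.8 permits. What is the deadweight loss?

Demand slope = (44.28 − 49.4)/(21 − 5) = −0.32, so P = 51 − 0.32Q.
Supply slope = (53.75 − 41.75)/(21 − 5) = 0.75, so P = 38 + 0.75Q.
Competitive equilibrium: 51 − 0.32Q = 38 + 0.75Q → Q* = 12.1495, P* = 47.1121.
At Q = 5.8: demand price = 51 − 0.32·5.8 = 49.144; supply price = 38 + 0.75·5.8 = 42.35.
ΔQ = 12.1495 − 5.8 = 6.3495; wedge = 49.144 − 42.35 = 6.794.
Welfare loss = ½ × 6.3495 × 6.794 = £21.57.

£21.57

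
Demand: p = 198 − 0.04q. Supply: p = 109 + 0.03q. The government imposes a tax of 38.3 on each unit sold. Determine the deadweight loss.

Competitive equilibrium: 198 − 0.04q = 109 + 0.03q → q* = 1271.4286, p* = 147.1429.
With the tax, the buyer price exceeds the seller price by 38.3: (198 − 0.04q) − (109 + 0.03q) = 38.3 → q' = 724.2857.
Δq = 1271.4286 − 724.2857 = 547.1429; the wedge equals the tax, 38.3.
Deadweight loss = ½ × 547.1429 × 38.3 = 10477.79.

10477.79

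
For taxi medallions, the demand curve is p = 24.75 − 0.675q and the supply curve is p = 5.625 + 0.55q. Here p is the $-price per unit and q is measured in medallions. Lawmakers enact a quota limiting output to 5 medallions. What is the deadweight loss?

$68.98

Competitive equilibrium: 24.75 − 0.675q = 5.625 + 0.55q → q* = 15.6122, p* = 14.2117.
At q = 5: demand price = 24.75 − 0.675·5 = 21.375; supply price = 5.625 + 0.55·5 = 8.375.
Δq = 15.6122 − 5 = 10.6122; wedge = 21.375 − 8.375 = 13.
DWL = ½ × 10.6122 × 13 = $68.98.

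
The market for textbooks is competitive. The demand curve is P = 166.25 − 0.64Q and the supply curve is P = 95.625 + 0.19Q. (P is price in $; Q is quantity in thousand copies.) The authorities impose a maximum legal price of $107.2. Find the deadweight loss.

$242.42 thousand

Competitive equilibrium: 166.25 − 0.64Q = 95.625 + 0.19Q → Q* = 85.0904, P* = 111.7922.
At the ceiling P = 107.2, quantity supplied = (107.2 − 95.625)/0.19 = 60.9211.
Willingness to pay at Q' = 60.9211: 166.25 − 0.64·60.9211 = 127.2605.
ΔQ = 85.0904 − 60.9211 = 24.1693; wedge = 127.2605 − 107.2 = 20.0605.
Deadweight loss = ½ × 24.1693 × 20.0605 = $242.42 thousand.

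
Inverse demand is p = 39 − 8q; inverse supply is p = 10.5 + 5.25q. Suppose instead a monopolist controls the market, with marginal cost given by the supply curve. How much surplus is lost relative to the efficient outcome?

4.34

Competitive equilibrium: 39 − 8q = 10.5 + 5.25q → q* = 2.1509, p* = 21.7925.
Marginal revenue: MR = 39 − 16q. Set MR = MC: 39 − 16q = 10.5 + 5.25q → q_m = 1.3412.
Price p_m = 39 − 8·1.3412 = 28.2704; MC(q_m) = 10.5 + 5.25·1.3412 = 17.5413.
Competitive q* = 2.1509, so Δq = 0.8097; wedge = 28.2704 − 17.5413 = 10.7291.
DWL = ½ × 0.8097 × 10.7291 = 4.34.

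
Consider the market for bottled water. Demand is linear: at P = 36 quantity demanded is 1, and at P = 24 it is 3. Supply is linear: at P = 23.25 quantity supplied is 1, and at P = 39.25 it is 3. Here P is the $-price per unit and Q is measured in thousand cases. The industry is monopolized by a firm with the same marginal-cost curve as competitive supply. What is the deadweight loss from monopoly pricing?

$2.30 thousand

Demand slope = (24 − 36)/(3 − 1) = −6, so P = 42 − 6Q.
Supply slope = (39.25 − 23.25)/(3 − 1) = 8, so P = 15.25 + 8Q.
Competitive equilibrium: 42 − 6Q = 15.25 + 8Q → Q* = 1.9107, P* = 30.5357.
Marginal revenue: MR = 42 − 12Q. Set MR = MC: 42 − 12Q = 15.25 + 8Q → Q_m = 1.3375.
Price P_m = 42 − 6·1.3375 = 33.975; MC(Q_m) = 15.25 + 8·1.3375 = 25.95.
Competitive Q* = 1.9107, so ΔQ = 0.5732; wedge = 33.975 − 25.95 = 8.025.
Deadweight loss = ½ × 0.5732 × 8.025 = $2.30 thousand.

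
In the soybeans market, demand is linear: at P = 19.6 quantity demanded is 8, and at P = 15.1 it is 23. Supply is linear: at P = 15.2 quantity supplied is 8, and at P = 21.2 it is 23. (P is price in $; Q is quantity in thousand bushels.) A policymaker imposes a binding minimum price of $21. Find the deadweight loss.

Demand slope = (15.1 − 19.6)/(23 − 8) = −0.3, so P = 22 − 0.3Q.
Supply slope = (21.2 − 15.2)/(23 − 8) = 0.4, so P = 12 + 0.4Q.
Competitive equilibrium: 22 − 0.3Q = 12 + 0.4Q → Q* = 14.2857, P* = 17.7143.
At the floor P = 21, quantity demanded = (22 − 21)/0.3 = 3.3333.
Sellers' marginal cost at Q' = 3.3333: 12 + 0.4·3.3333 = 13.3333.
ΔQ = 14.2857 − 3.3333 = 10.9524; wedge = 21 − 13.3333 = 7.6667.
The triangle = ½ × 10.9524 × 7.6667 = $41.98 thousand.

$41.98 thousand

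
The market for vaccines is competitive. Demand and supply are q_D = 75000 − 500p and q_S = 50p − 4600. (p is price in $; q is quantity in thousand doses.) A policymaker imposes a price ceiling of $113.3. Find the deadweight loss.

$27161.02 thousand

In inverse form: demand p = 150 − 0.002q, supply p = 92 + 0.02q.
Competitive equilibrium: 150 − 0.002q = 92 + 0.02q → q* = 2636.3636, p* = 144.7273.
At the ceiling p = 113.3, quantity supplied = (113.3 − 92)/0.02 = 1065.
Willingness to pay at q' = 1065: 150 − 0.002·1065 = 147.87.
Δq = 2636.3636 − 1065 = 1571.3636; wedge = 147.87 − 113.3 = 34.57.
DWL = ½ × 1571.3636 × 34.57 = $27161.02 thousand.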